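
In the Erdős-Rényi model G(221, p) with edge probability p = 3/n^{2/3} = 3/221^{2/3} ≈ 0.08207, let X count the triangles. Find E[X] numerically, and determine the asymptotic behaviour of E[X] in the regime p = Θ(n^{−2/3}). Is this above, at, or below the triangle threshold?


Number of potential triangles: C(221, 3) = 1774630.
Each occurs with probability p³ ≈ (0.08207)³ ≈ 5.528142e-04.
By linearity: E[X] = C(221, 3)·p³ ≈ 1774630 · 5.528142e-04 ≈ 981.0407.
Since α = 2/3 < 1, p = c/n^{2/3} ≫ 1/n is above the triangle threshold p ~ 1/n. Asymptotically E[X] ~ (c³/6)·n^{3(1−α)} = (3³/6)·n^{1} → ∞; triangles are abundant w.h.p.

E[X] ≈ 981.0407; in regime p = Θ(1/n^{2/3}) E[X] diverges (above the triangle threshold p ~ 1/n).


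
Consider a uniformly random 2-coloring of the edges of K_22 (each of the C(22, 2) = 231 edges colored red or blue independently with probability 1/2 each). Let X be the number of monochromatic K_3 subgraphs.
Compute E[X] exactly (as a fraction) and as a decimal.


Let X = Σ_S X_S over the C(22, 3) = 1540 subsets S of size 3, where X_S = 1 if the K_3 on S is monochromatic.
For a fixed S, the K_3 on S has C(3, 2) = 3 edges. P[all 3 edges red] = (1/2)^3, and likewise for blue, so P[monochromatic] = 2·(1/2)^3 = 2^{1 − 3} = 1/4.
By linearity of expectation: E[X] = C(22, 3) · 2^{1 − 3} = 1540 · 1/4 = 385.
Numerically: E[X] ≈ 385.0000.

E[X] = C(22,3)·2^(1−C(3,2)) = 385 ≈ 385.0000.


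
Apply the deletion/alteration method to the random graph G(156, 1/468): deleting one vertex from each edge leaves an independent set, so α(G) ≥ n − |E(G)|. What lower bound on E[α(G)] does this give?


E[|E(G)|] = C(156, 2)·p = 12090 · (1/468) = 155/6.
E[α(G)] ≥ n − E[|E(G)|] = 156 − 155/6 = 781/6.
Numerically: ≈ 130.16667.
(This is only a lower bound; the true E[α(G)] may be larger.)

E[α(G)] ≥ 781/6 ≈ 130.16667.


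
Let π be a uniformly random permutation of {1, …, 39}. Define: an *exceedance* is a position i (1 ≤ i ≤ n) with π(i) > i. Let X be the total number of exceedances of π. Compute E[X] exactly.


Write X = Σ_{i=1}^{39} X_i, where X_i = 1_{π(i) > i}.
For each fixed i, π(i) is uniform over {1, …, 39} (marginal of a uniform permutation), so P[π(i) > i] = (n − i)/n. Summing: Σ_{i=1}^{39} (n − i)/n = (0 + 1 + … + 38)/39 = 39(39 − 1)/(2·39) = (39 − 1)/2.
Hence E[X] = Σ_{i=1}^{39} (39 − i)/39 = 19 ≈ 19.0000.

E[X] = 19 = 19.0000.


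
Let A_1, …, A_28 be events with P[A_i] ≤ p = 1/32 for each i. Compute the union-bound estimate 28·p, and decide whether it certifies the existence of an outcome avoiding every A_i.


Union bound: P[∪_{i=1}^{28} A_i] ≤ Σ_i P[A_i] ≤ 28·p = 28·(1/32) = 7/8.
Numerically: 7/8 ≈ 0.875000.
Is 7/8 < 1? YES.
Since P[∪ A_i] ≤ 7/8 < 1, the complement has P[∩ A_i^c] ≥ 1 − 7/8 = 1/8 > 0, so some outcome avoids every A_i.

28·p = 7/8 ≈ 0.875000; existence CERTIFIED by the union bound.


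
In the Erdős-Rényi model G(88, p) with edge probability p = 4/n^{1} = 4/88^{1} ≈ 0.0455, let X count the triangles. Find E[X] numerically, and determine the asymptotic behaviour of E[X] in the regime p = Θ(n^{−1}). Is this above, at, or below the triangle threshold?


Number of potential triangles: C(88, 3) = 109736.
Each occurs with probability p³ ≈ (0.0455)³ ≈ 9.39144e-05.
By linearity: E[X] = C(88, 3)·p³ ≈ 109736 · 9.39144e-05 ≈ 10.306.
Here α = 1, so p = 4/n is exactly at the triangle threshold p ~ 1/n. Asymptotically E[X] → c³/6 = 4³/6 = 32/3 ≈ 10.667, a bounded constant. In this regime the triangle count is asymptotically Poisson(c³/6).

E[X] ≈ 10.306; in regime p = Θ(1/n^{1}) E[X] stays bounded (at the triangle threshold p ~ 1/n).


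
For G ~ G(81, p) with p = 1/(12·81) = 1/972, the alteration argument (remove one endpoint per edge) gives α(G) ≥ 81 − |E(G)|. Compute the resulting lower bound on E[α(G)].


E[|E(G)|] = C(81, 2)·p = 3240 · (1/972) = 10/3.
E[α(G)] ≥ n − E[|E(G)|] = 81 − 10/3 = 233/3.
Numerically: ≈ 77.666667.
(This is only a lower bound; the true E[α(G)] may be larger.)

E[α(G)] ≥ 233/3 ≈ 77.666667.


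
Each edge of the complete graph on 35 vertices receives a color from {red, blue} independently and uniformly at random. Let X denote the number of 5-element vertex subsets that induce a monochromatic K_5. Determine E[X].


Let X = Σ_S X_S over the C(35, 5) = 324632 subsets S of size 5, where X_S = 1 if the K_5 on S is monochromatic.
For a fixed S, the K_5 on S has C(5, 2) = 10 edges. P[all 10 edges red] = (1/2)^10, and likewise for blue, so P[monochromatic] = 2·(1/2)^10 = 2^{1 − 10} = 1/512.
By linearity of expectation: E[X] = C(35, 5) · 2^{1 − 10} = 324632 · 1/512 = 40579/64.
Numerically: E[X] ≈ 634.046875.

E[X] = C(35,5)·2^(1−C(5,2)) = 40579/64 ≈ 634.046875.


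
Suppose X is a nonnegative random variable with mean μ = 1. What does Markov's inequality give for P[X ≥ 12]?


μ = E[X] = 1, a = 12.
Markov: P[X ≥ 12] ≤ μ/a = (1)/12 = 1/12.
Numerically: ≈ 0.083333.
(Since a = 12 > μ = 1.000000, the bound 1/12 is < 1 and informative.)

P[X ≥ 12] ≤ 1/12 ≈ 0.083333.


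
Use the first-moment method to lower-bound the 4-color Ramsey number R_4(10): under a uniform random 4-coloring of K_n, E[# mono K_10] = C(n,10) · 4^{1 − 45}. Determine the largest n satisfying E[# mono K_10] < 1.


We need C(n, 10) · 4^{1 − 45} < 1, i.e. C(n, 10) < 4^{45 − 1} = 309485009821345068724781056.
Check values of n near the boundary:
  n = 2020: C(2020, 10) = 304832018578739931133653656; 304832018578739931133653656 < 309485009821345068724781056? YES
  n = 2021: C(2021, 10) = 306347841644770462864800616; 306347841644770462864800616 < 309485009821345068724781056? YES
  n = 2022: C(2022, 10) = 307870445231474093395937796; 307870445231474093395937796 < 309485009821345068724781056? YES
  n = 2023: C(2023, 10) = 309399856285778485315440716; 309399856285778485315440716 < 309485009821345068724781056? YES
  n = 2024: C(2024, 10) = 310936101848269937576192656; 310936101848269937576192656 < 309485009821345068724781056? NO
  n = 2025: C(2025, 10) = 312479209053472269772600560; 312479209053472269772600560 < 309485009821345068724781056? NO
  n = 2026: C(2026, 10) = 314029205130126398094885285; 314029205130126398094885285 < 309485009821345068724781056? NO
The largest n with C(n, 10) < 309485009821345068724781056 is n = 2023 (where E[X] = 77349964071444621328860179/77371252455336267181195264 ≈ 0.99972). Hence R_4(10) > 2023, i.e. R_4(10) ≥ 2024.

Largest n = 2023; hence R_4(10) > 2023.


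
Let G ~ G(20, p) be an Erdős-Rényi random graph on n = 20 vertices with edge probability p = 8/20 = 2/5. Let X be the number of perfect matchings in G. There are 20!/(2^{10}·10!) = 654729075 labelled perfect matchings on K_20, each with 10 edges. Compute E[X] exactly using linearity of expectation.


K_20 has 20!/(2^{10}·10!) = 654729075 labelled perfect matchings.
For each such perfect matching H, let X_H = 1 if all 10 edges of H are present in G. Then P[X_H = 1] = p^{10} = (2/5)^{10} = 1024/9765625.
Summing the indicators: E[X] = Σ_H E[X_H] = 654729075 · p^{10} = 654729075 · 1024/9765625 = 26817702912/390625.
Numerically: E[X] ≈ 6.865e+04.

E[X] = 654729075 · (2/5)^{10} = 26817702912/390625 ≈ 6.865e+04.


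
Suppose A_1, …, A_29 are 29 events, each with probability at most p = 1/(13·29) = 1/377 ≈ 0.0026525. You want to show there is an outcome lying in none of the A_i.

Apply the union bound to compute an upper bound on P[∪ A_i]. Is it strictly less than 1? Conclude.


Union bound: P[∪_{i=1}^{29} A_i] ≤ Σ_i P[A_i] ≤ 29·p = 29·(1/377) = 1/13.
Numerically: 1/13 ≈ 0.0769231.
Is 1/13 < 1? YES.
Since P[∪ A_i] ≤ 1/13 < 1, the complement has P[∩ A_i^c] ≥ 1 − 1/13 = 12/13 > 0, so some outcome avoids every A_i.

29·p = 1/13 ≈ 0.0769231; existence CERTIFIED by the union bound.


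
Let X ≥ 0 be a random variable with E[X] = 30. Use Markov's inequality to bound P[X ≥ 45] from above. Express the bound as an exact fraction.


μ = E[X] = 30, a = 45.
Markov: P[X ≥ 45] ≤ μ/a = (30)/45 = 2/3.
Numerically: ≈ 0.66667.
(Since a = 45 > μ = 30.00000, the bound 2/3 is < 1 and informative.)

P[X ≥ 45] ≤ 2/3 ≈ 0.66667.


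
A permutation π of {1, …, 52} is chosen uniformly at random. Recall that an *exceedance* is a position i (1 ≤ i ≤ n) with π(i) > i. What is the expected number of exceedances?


Write X = Σ_{i=1}^{52} X_i, where X_i = 1_{π(i) > i}.
For each fixed i, π(i) is uniform over {1, …, 52} (marginal of a uniform permutation), so P[π(i) > i] = (n − i)/n. Summing: Σ_{i=1}^{52} (n − i)/n = (0 + 1 + … + 51)/52 = 52(52 − 1)/(2·52) = (52 − 1)/2.
Hence E[X] = Σ_{i=1}^{52} (52 − i)/52 = 51/2 ≈ 25.50000.

E[X] = 51/2 = 25.50000.


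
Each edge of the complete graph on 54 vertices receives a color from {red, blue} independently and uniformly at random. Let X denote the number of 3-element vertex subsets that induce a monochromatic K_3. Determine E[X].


Let X = Σ_S X_S over the C(54, 3) = 24804 subsets S of size 3, where X_S = 1 if the K_3 on S is monochromatic.
For a fixed S, the K_3 on S has C(3, 2) = 3 edges. P[all 3 edges red] = (1/2)^3, and likewise for blue, so P[monochromatic] = 2·(1/2)^3 = 2^{1 − 3} = 1/4.
By linearity of expectation: E[X] = C(54, 3) · 2^{1 − 3} = 24804 · 1/4 = 6201.
Numerically: E[X] ≈ 6201.000000.

E[X] = C(54,3)·2^(1−C(3,2)) = 6201 ≈ 6201.000000.


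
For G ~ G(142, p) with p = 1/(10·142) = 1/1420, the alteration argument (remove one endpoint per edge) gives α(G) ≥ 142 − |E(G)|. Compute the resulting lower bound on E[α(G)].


E[|E(G)|] = C(142, 2)·p = 10011 · (1/1420) = 141/20.
E[α(G)] ≥ n − E[|E(G)|] = 142 − 141/20 = 2699/20.
Numerically: ≈ 134.950000.
(This is only a lower bound; the true E[α(G)] may be larger.)

E[α(G)] ≥ 2699/20 ≈ 134.950000.


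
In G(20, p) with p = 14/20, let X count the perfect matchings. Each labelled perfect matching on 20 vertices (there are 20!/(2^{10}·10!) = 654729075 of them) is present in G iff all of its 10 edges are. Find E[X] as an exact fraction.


K_20 has 20!/(2^{10}·10!) = 654729075 labelled perfect matchings.
For each such perfect matching H, let X_H = 1 if all 10 edges of H are present in G. Then P[X_H = 1] = p^{10} = (7/10)^{10} = 282475249/10000000000.
By linearity of expectation: E[X] = Σ_H E[X_H] = 654729075 · p^{10} = 654729075 · 282475249/10000000000 = 7397790339526587/400000000.
Numerically: E[X] ≈ 1.8494e+07.

E[X] = 654729075 · (7/10)^{10} = 7397790339526587/400000000 ≈ 1.8494e+07.


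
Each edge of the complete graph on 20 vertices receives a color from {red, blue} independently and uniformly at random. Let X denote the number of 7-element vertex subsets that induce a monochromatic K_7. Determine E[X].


Let X = Σ_S X_S over the C(20, 7) = 77520 subsets S of size 7, where X_S = 1 if the K_7 on S is monochromatic.
For a fixed S, the K_7 on S has C(7, 2) = 21 edges. P[all 21 edges red] = (1/2)^21, and likewise for blue, so P[monochromatic] = 2·(1/2)^21 = 2^{1 − 21} = 1/1048576.
By linearity of expectation: E[X] = C(20, 7) · 2^{1 − 21} = 77520 · 1/1048576 = 4845/65536.
Numerically: E[X] ≈ 0.0739.

E[X] = C(20,7)·2^(1−C(7,2)) = 4845/65536 ≈ 0.0739.


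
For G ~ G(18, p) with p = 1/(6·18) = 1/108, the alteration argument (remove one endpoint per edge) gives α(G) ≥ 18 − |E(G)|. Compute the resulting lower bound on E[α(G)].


E[|E(G)|] = C(18, 2)·p = 153 · (1/108) = 17/12.
E[α(G)] ≥ n − E[|E(G)|] = 18 − 17/12 = 199/12.
Numerically: ≈ 16.58333.
(This is only a lower bound; the true E[α(G)] may be larger.)

E[α(G)] ≥ 199/12 ≈ 16.58333.


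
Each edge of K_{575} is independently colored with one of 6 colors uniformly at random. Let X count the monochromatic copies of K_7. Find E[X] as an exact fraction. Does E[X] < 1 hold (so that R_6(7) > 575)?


E[X] = C(575, 7) · 6^{1 − 21} = 3974871393896975 · 6^{−20} = 3974871393896975/3656158440062976.
As a reduced fraction: E[X] = 3974871393896975/3656158440062976 ≈ 1.0872.
Is E[X] < 1? NO.
Since E[X] ≥ 1, the first-moment bound is inconclusive at n = 575; it does NOT by itself certify R_6(7) > 575.

E[X] = 3974871393896975/3656158440062976 ≈ 1.0872; E[X] ≥ 1; first-moment method inconclusive here.


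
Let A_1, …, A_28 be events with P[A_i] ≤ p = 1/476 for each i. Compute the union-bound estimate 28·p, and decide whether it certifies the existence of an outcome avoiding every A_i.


Union bound: P[∪_{i=1}^{28} A_i] ≤ Σ_i P[A_i] ≤ 28·p = 28·(1/476) = 1/17.
Numerically: 1/17 ≈ 0.05882.
Is 1/17 < 1? YES.
Since P[∪ A_i] ≤ 1/17 < 1, the complement has P[∩ A_i^c] ≥ 1 − 1/17 = 16/17 > 0, so some outcome avoids every A_i.

28·p = 1/17 ≈ 0.05882; existence CERTIFIED by the union bound.


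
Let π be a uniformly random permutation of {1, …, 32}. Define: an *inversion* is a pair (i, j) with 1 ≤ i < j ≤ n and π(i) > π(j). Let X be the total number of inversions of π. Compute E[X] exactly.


Write X = Σ X_I over the C(32, 2) = 496 pairs i < j, with X_I the indicator of one inversion.
There are 496 indicators.
For each fixed pair i < j, the values π(i) and π(j) are two distinct elements of {1, …, 32} in uniformly random order; by symmetry P[π(i) > π(j)] = 1/2.
By linearity: E[X] = 496 · (1/2) = C(32, 2) · (1/2) = 496/2 = 248 ≈ 248.00000.

E[X] = 248 = 248.00000.


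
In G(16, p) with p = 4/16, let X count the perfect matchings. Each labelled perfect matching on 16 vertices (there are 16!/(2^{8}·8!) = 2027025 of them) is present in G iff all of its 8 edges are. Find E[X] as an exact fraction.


K_16 has 16!/(2^{8}·8!) = 2027025 labelled perfect matchings.
For each such perfect matching H, let X_H = 1 if all 8 edges of H are present in G. Then P[X_H = 1] = p^{8} = (1/4)^{8} = 1/65536.
Summing the indicators: E[X] = Σ_H E[X_H] = 2027025 · p^{8} = 2027025 · 1/65536 = 2027025/65536.
Numerically: E[X] ≈ 30.93.

E[X] = 2027025 · (1/4)^{8} = 2027025/65536 ≈ 30.93.


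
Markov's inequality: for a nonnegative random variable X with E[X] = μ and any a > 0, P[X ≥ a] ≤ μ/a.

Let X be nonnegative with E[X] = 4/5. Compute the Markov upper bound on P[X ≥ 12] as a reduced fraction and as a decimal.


μ = E[X] = 4/5, a = 12.
Markov: P[X ≥ 12] ≤ μ/a = (4/5)/12 = 1/15.
Numerically: ≈ 0.06667.
(Since a = 12 > μ = 0.80000, the bound 1/15 is < 1 and informative.)

P[X ≥ 12] ≤ 1/15 ≈ 0.06667.


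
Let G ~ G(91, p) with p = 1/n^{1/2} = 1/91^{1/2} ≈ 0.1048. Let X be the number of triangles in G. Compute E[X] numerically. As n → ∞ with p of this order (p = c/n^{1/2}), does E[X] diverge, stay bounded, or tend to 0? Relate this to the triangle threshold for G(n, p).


Number of potential triangles: C(91, 3) = 121485.
Each occurs with probability p³ ≈ (0.1048)³ ≈ 1.151961e-03.
By linearity: E[X] = C(91, 3)·p³ ≈ 121485 · 1.151961e-03 ≈ 139.9460.
Since α = 1/2 < 1, p = c/n^{1/2} ≫ 1/n is above the triangle threshold p ~ 1/n. Asymptotically E[X] ~ (c³/6)·n^{3(1−α)} = (1³/6)·n^{1.5} → ∞; triangles are abundant w.h.p.

E[X] ≈ 139.9460; in regime p = Θ(1/n^{1/2}) E[X] diverges (above the triangle threshold p ~ 1/n).


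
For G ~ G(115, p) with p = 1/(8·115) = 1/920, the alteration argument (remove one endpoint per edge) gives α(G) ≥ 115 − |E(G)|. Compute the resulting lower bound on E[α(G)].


E[|E(G)|] = C(115, 2)·p = 6555 · (1/920) = 57/8.
E[α(G)] ≥ n − E[|E(G)|] = 115 − 57/8 = 863/8.
Numerically: ≈ 107.875.
(This is only a lower bound; the true E[α(G)] may be larger.)

E[α(G)] ≥ 863/8 ≈ 107.875.


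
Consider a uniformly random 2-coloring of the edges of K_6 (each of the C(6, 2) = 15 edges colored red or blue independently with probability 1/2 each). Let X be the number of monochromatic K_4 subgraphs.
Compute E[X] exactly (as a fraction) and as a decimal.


Let X = Σ_S X_S over the C(6, 4) = 15 subsets S of size 4, where X_S = 1 if the K_4 on S is monochromatic.
For a fixed S, the K_4 on S has C(4, 2) = 6 edges. P[all 6 edges red] = (1/2)^6, and likewise for blue, so P[monochromatic] = 2·(1/2)^6 = 2^{1 − 6} = 1/32.
By linearity: E[X] = C(6, 4) · 2^{1 − 6} = 15 · 1/32 = 15/32.
Numerically: E[X] ≈ 0.46875.

E[X] = C(6,4)·2^(1−C(4,2)) = 15/32 ≈ 0.46875.


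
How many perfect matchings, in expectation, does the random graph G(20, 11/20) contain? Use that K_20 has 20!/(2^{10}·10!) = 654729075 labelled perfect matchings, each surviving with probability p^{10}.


K_20 has 20!/(2^{10}·10!) = 654729075 labelled perfect matchings.
For each such perfect matching H, let X_H = 1 if all 10 edges of H are present in G. Then P[X_H = 1] = p^{10} = (11/20)^{10} = 25937424601/10240000000000.
Summing the indicators: E[X] = Σ_H E[X_H] = 654729075 · p^{10} = 654729075 · 25937424601/10240000000000 = 679279440675798963/409600000000.
Numerically: E[X] ≈ 1.66e+06.

E[X] = 654729075 · (11/20)^{10} = 679279440675798963/409600000000 ≈ 1.66e+06.


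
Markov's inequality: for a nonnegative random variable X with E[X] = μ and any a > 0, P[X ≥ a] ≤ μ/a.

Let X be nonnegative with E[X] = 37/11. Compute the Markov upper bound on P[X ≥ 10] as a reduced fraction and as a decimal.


μ = E[X] = 37/11, a = 10.
Markov: P[X ≥ 10] ≤ μ/a = (37/11)/10 = 37/110.
Numerically: ≈ 0.33636.
(Since a = 10 > μ = 3.36364, the bound 37/110 is < 1 and informative.)

P[X ≥ 10] ≤ 37/110 ≈ 0.33636.


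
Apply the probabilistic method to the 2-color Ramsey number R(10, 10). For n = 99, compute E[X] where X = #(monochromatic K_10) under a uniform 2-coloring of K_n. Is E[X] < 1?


E[X] = C(99, 10) · 2^{1 − 45} = 15579278510796 · 2^{−44} = 15579278510796/17592186044416.
As a reduced fraction: E[X] = 3894819627699/4398046511104 ≈ 0.8856.
Is E[X] < 1? YES.
Since E[X] < 1, there exists a 2-coloring of K_{99} with no monochromatic K_10; hence R(10, 10) > 99.

E[X] = 3894819627699/4398046511104 ≈ 0.8856; E[X] < 1, so R(10, 10) > 99.


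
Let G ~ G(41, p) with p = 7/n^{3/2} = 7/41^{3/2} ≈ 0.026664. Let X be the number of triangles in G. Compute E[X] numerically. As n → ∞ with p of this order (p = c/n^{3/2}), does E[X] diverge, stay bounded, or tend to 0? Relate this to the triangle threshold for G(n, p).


Number of potential triangles: C(41, 3) = 10660.
Each occurs with probability p³ ≈ (0.026664)³ ≈ 1.8956876e-05.
By linearity: E[X] = C(41, 3)·p³ ≈ 10660 · 1.8956876e-05 ≈ 0.20208.
Since α = 3/2 > 1, p = c/n^{3/2} = o(1/n) is below the triangle threshold p ~ 1/n. Asymptotically E[X] ~ (c³/6)·n^{3(1−α)} = (7³/6)·n^{-1.5} → 0, so by Markov's inequality G has no triangles w.h.p.

E[X] ≈ 0.20208; in regime p = Θ(1/n^{3/2}) E[X] tends to 0 (below the triangle threshold p ~ 1/n).


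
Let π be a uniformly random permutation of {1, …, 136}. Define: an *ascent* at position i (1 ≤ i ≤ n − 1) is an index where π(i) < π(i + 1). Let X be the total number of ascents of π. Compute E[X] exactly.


Write X = Σ X_I over i = 1, …, 135, with X_I the indicator of one ascent.
There are 135 indicators.
For each fixed i, the pair (π(i), π(i+1)) is a uniformly random ordered pair of distinct values from {1, …, 136}; by symmetry P[π(i) < π(i+1)] = 1/2.
By linearity: E[X] = 135 · (1/2) = (136 − 1) · (1/2) = 135/2 ≈ 67.500000.

E[X] = 135/2 = 67.500000.


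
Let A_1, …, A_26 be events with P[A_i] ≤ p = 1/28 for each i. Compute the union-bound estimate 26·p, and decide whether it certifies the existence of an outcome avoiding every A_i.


Union bound: P[∪_{i=1}^{26} A_i] ≤ Σ_i P[A_i] ≤ 26·p = 26·(1/28) = 13/14.
Numerically: 13/14 ≈ 0.9286.
Is 13/14 < 1? YES.
Since P[∪ A_i] ≤ 13/14 < 1, the complement has P[∩ A_i^c] ≥ 1 − 13/14 = 1/14 > 0, so some outcome avoids every A_i.

26·p = 13/14 ≈ 0.9286; existence CERTIFIED by the union bound.


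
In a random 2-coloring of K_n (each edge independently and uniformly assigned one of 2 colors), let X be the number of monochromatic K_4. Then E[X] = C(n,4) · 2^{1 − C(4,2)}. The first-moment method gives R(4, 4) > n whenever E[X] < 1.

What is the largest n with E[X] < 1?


We need C(n, 4) · 2^{1 − 6} < 1, i.e. C(n, 4) < 2^{6 − 1} = 32.
Check values of n near the boundary:
  n = 4: C(4, 4) = 1; 1 < 32? YES
  n = 5: C(5, 4) = 5; 5 < 32? YES
  n = 6: C(6, 4) = 15; 15 < 32? YES
  n = 7: C(7, 4) = 35; 35 < 32? NO
  n = 8: C(8, 4) = 70; 70 < 32? NO
  n = 9: C(9, 4) = 126; 126 < 32? NO
The largest n with C(n, 4) < 32 is n = 6 (where E[X] = 15/32 ≈ 0.469). Hence R(4, 4) > 6, i.e. R(4, 4) ≥ 7.

Largest n = 6; hence R(4, 4) > 6.


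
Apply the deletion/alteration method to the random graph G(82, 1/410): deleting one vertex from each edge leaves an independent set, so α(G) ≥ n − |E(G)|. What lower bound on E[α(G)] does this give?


E[|E(G)|] = C(82, 2)·p = 3321 · (1/410) = 81/10.
E[α(G)] ≥ n − E[|E(G)|] = 82 − 81/10 = 739/10.
Numerically: ≈ 73.90000.
(This is only a lower bound; the true E[α(G)] may be larger.)

E[α(G)] ≥ 739/10 ≈ 73.90000.


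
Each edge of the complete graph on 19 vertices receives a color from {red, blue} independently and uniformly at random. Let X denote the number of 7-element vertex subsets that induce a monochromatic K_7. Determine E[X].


Let X = Σ_S X_S over the C(19, 7) = 50388 subsets S of size 7, where X_S = 1 if the K_7 on S is monochromatic.
For a fixed S, the K_7 on S has C(7, 2) = 21 edges. P[all 21 edges red] = (1/2)^21, and likewise for blue, so P[monochromatic] = 2·(1/2)^21 = 2^{1 − 21} = 1/1048576.
By linearity: E[X] = C(19, 7) · 2^{1 − 21} = 50388 · 1/1048576 = 12597/262144.
Numerically: E[X] ≈ 0.048.

E[X] = C(19,7)·2^(1−C(7,2)) = 12597/262144 ≈ 0.048.


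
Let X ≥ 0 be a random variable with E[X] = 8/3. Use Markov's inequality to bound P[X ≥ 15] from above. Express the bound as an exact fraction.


μ = E[X] = 8/3, a = 15.
Markov: P[X ≥ 15] ≤ μ/a = (8/3)/15 = 8/45.
Numerically: ≈ 0.177778.
(Since a = 15 > μ = 2.666667, the bound 8/45 is < 1 and informative.)

P[X ≥ 15] ≤ 8/45 ≈ 0.177778.


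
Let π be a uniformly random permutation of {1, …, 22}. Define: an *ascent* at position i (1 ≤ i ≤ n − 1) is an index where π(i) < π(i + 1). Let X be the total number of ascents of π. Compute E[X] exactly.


Write X = Σ X_I over i = 1, …, 21, with X_I the indicator of one ascent.
There are 21 indicators.
For each fixed i, the pair (π(i), π(i+1)) is a uniformly random ordered pair of distinct values from {1, …, 22}; by symmetry P[π(i) < π(i+1)] = 1/2.
By linearity: E[X] = 21 · (1/2) = (22 − 1) · (1/2) = 21/2 ≈ 10.500000.

E[X] = 21/2 = 10.500000.


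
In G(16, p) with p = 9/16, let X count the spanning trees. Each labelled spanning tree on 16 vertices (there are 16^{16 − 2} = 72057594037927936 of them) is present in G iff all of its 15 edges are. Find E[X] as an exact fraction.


K_16 has 16^{16 − 2} = 72057594037927936 labelled spanning trees.
For each such spanning tree H, let X_H = 1 if all 15 edges of H are present in G. Then P[X_H = 1] = p^{15} = (9/16)^{15} = 205891132094649/1152921504606846976.
By linearity of expectation: E[X] = Σ_H E[X_H] = 72057594037927936 · p^{15} = 72057594037927936 · 205891132094649/1152921504606846976 = 205891132094649/16.
Numerically: E[X] ≈ 1.29e+13.

E[X] = 72057594037927936 · (9/16)^{15} = 205891132094649/16 ≈ 1.29e+13.


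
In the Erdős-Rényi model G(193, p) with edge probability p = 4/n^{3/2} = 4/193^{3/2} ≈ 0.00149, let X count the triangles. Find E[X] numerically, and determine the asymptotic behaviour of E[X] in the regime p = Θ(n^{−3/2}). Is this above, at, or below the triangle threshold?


Number of potential triangles: C(193, 3) = 1179616.
Each occurs with probability p³ ≈ (0.00149)³ ≈ 3.32026e-09.
By linearity: E[X] = C(193, 3)·p³ ≈ 1179616 · 3.32026e-09 ≈ 0.004.
Since α = 3/2 > 1, p = c/n^{3/2} = o(1/n) is below the triangle threshold p ~ 1/n. Asymptotically E[X] ~ (c³/6)·n^{3(1−α)} = (4³/6)·n^{-1.5} → 0, so by Markov's inequality G has no triangles w.h.p.

E[X] ≈ 0.004; in regime p = Θ(1/n^{3/2}) E[X] tends to 0 (below the triangle threshold p ~ 1/n).


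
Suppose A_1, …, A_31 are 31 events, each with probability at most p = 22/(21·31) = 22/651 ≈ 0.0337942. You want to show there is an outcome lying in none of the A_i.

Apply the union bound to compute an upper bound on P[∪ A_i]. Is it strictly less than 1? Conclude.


Union bound: P[∪_{i=1}^{31} A_i] ≤ Σ_i P[A_i] ≤ 31·p = 31·(22/651) = 22/21.
Numerically: 22/21 ≈ 1.0476190.
Is 22/21 < 1? NO.
Since the bound 22/21 is ≥ 1, the union bound is uninformative here; it does NOT by itself certify existence.

31·p = 22/21 ≈ 1.0476190; existence NOT certified by the union bound.


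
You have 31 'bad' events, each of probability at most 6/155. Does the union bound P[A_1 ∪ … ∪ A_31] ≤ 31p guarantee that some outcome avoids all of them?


Union bound: P[∪_{i=1}^{31} A_i] ≤ Σ_i P[A_i] ≤ 31·p = 31·(6/155) = 6/5.
Numerically: 6/5 ≈ 1.20000.
Is 6/5 < 1? NO.
Since the bound 6/5 is ≥ 1, the union bound is uninformative here; it does NOT by itself certify existence.

31·p = 6/5 ≈ 1.20000; existence NOT certified by the union bound.


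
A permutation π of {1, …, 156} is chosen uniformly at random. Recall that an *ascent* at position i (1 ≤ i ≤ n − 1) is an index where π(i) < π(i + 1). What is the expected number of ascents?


Write X = Σ X_I over i = 1, …, 155, with X_I the indicator of one ascent.
There are 155 indicators.
For each fixed i, the pair (π(i), π(i+1)) is a uniformly random ordered pair of distinct values from {1, …, 156}; by symmetry P[π(i) < π(i+1)] = 1/2.
By linearity: E[X] = 155 · (1/2) = (156 − 1) · (1/2) = 155/2 ≈ 77.50000.

E[X] = 155/2 = 77.50000.


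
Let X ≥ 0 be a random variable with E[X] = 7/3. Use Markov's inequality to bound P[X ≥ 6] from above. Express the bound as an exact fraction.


μ = E[X] = 7/3, a = 6.
Markov: P[X ≥ 6] ≤ μ/a = (7/3)/6 = 7/18.
Numerically: ≈ 0.38889.
(Since a = 6 > μ = 2.33333, the bound 7/18 is < 1 and informative.)

P[X ≥ 6] ≤ 7/18 ≈ 0.38889.


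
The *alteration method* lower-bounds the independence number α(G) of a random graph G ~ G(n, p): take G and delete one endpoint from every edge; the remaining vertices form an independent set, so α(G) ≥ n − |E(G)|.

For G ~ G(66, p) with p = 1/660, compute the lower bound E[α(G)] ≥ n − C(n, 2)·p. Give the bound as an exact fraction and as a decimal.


E[|E(G)|] = C(66, 2)·p = 2145 · (1/660) = 13/4.
E[α(G)] ≥ n − E[|E(G)|] = 66 − 13/4 = 251/4.
Numerically: ≈ 62.750000.
(This is only a lower bound; the true E[α(G)] may be larger.)

E[α(G)] ≥ 251/4 ≈ 62.750000.


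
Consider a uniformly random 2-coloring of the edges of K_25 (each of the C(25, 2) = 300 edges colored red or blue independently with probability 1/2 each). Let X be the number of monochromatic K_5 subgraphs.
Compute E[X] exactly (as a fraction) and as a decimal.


Let X = Σ_S X_S over the C(25, 5) = 53130 subsets S of size 5, where X_S = 1 if the K_5 on S is monochromatic.
For a fixed S, the K_5 on S has C(5, 2) = 10 edges. P[all 10 edges red] = (1/2)^10, and likewise for blue, so P[monochromatic] = 2·(1/2)^10 = 2^{1 − 10} = 1/512.
Summing: E[X] = C(25, 5) · 2^{1 − 10} = 53130 · 1/512 = 26565/256.
Numerically: E[X] ≈ 103.769531.

E[X] = C(25,5)·2^(1−C(5,2)) = 26565/256 ≈ 103.769531.


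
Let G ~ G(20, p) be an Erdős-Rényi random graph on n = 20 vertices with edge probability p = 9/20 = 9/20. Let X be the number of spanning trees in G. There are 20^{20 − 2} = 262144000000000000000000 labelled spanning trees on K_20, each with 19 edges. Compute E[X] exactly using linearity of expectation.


K_20 has 20^{20 − 2} = 262144000000000000000000 labelled spanning trees.
For each such spanning tree H, let X_H = 1 if all 19 edges of H are present in G. Then P[X_H = 1] = p^{19} = (9/20)^{19} = 1350851717672992089/5242880000000000000000000.
Summing the indicators: E[X] = Σ_H E[X_H] = 262144000000000000000000 · p^{19} = 262144000000000000000000 · 1350851717672992089/5242880000000000000000000 = 1350851717672992089/20.
Numerically: E[X] ≈ 6.75e+16.

E[X] = 262144000000000000000000 · (9/20)^{19} = 1350851717672992089/20 ≈ 6.75e+16.


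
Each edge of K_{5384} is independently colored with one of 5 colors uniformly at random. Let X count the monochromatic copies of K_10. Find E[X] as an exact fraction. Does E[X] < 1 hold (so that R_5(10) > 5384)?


E[X] = C(5384, 10) · 5^{1 − 45} = 5593137120741932124090737609600 · 5^{−44} = 5593137120741932124090737609600/5684341886080801486968994140625.
As a reduced fraction: E[X] = 223725484829677284963629504384/227373675443232059478759765625 ≈ 0.984.
Is E[X] < 1? YES.
Since E[X] < 1, there exists a 5-coloring of K_{5384} with no monochromatic K_10; hence R_5(10) > 5384.

E[X] = 223725484829677284963629504384/227373675443232059478759765625 ≈ 0.984; E[X] < 1, so R_5(10) > 5384.


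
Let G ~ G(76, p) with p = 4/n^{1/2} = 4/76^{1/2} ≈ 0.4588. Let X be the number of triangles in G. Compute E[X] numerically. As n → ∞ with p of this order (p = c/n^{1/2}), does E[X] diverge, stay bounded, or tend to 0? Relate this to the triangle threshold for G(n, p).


Number of potential triangles: C(76, 3) = 70300.
Each occurs with probability p³ ≈ (0.4588)³ ≈ 9.659610e-02.
By linearity: E[X] = C(76, 3)·p³ ≈ 70300 · 9.659610e-02 ≈ 6790.7057.
Since α = 1/2 < 1, p = c/n^{1/2} ≫ 1/n is above the triangle threshold p ~ 1/n. Asymptotically E[X] ~ (c³/6)·n^{3(1−α)} = (4³/6)·n^{1.5} → ∞; triangles are abundant w.h.p.

E[X] ≈ 6790.7057; in regime p = Θ(1/n^{1/2}) E[X] diverges (above the triangle threshold p ~ 1/n).


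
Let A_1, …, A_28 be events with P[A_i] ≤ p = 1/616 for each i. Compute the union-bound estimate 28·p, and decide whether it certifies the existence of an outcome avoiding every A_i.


Union bound: P[∪_{i=1}^{28} A_i] ≤ Σ_i P[A_i] ≤ 28·p = 28·(1/616) = 1/22.
Numerically: 1/22 ≈ 0.045.
Is 1/22 < 1? YES.
Since P[∪ A_i] ≤ 1/22 < 1, the complement has P[∩ A_i^c] ≥ 1 − 1/22 = 21/22 > 0, so some outcome avoids every A_i.

28·p = 1/22 ≈ 0.045; existence CERTIFIED by the union bound.


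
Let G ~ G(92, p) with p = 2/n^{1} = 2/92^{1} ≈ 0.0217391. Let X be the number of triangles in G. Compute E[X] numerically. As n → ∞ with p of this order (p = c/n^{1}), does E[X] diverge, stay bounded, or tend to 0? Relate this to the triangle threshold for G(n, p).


Number of potential triangles: C(92, 3) = 125580.
Each occurs with probability p³ ≈ (0.0217391)³ ≈ 1.02736911e-05.
By linearity: E[X] = C(92, 3)·p³ ≈ 125580 · 1.02736911e-05 ≈ 1.290170.
Here α = 1, so p = 2/n is exactly at the triangle threshold p ~ 1/n. Asymptotically E[X] → c³/6 = 2³/6 = 4/3 ≈ 1.333333, a bounded constant. In this regime the triangle count is asymptotically Poisson(c³/6).

E[X] ≈ 1.290170; in regime p = Θ(1/n^{1}) E[X] stays bounded (at the triangle threshold p ~ 1/n).


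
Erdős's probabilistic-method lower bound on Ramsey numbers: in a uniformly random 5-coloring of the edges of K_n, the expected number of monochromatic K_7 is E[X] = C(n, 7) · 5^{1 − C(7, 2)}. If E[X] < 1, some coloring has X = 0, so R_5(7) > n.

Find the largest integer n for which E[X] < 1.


We need C(n, 7) · 5^{1 − 21} < 1, i.e. C(n, 7) < 5^{21 − 1} = 95367431640625.
Check values of n near the boundary:
  n = 335: C(335, 7) = 88202498238195; 88202498238195 < 95367431640625? YES
  n = 336: C(336, 7) = 90079147136880; 90079147136880 < 95367431640625? YES
  n = 337: C(337, 7) = 91989916924632; 91989916924632 < 95367431640625? YES
  n = 338: C(338, 7) = 93935323022736; 93935323022736 < 95367431640625? YES
  n = 339: C(339, 7) = 95915887062372; 95915887062372 < 95367431640625? NO
  n = 340: C(340, 7) = 97932136940560; 97932136940560 < 95367431640625? NO
  n = 341: C(341, 7) = 99984606876440; 99984606876440 < 95367431640625? NO
The largest n with C(n, 7) < 95367431640625 is n = 338 (where E[X] = 93935323022736/95367431640625 ≈ 0.985). Hence R_5(7) > 338, i.e. R_5(7) ≥ 339.

Largest n = 338; hence R_5(7) > 338.


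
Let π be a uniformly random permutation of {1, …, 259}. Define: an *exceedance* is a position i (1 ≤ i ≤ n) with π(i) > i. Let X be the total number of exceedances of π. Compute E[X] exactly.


Write X = Σ_{i=1}^{259} X_i, where X_i = 1_{π(i) > i}.
For each fixed i, π(i) is uniform over {1, …, 259} (marginal of a uniform permutation), so P[π(i) > i] = (n − i)/n. Summing: Σ_{i=1}^{259} (n − i)/n = (0 + 1 + … + 258)/259 = 259(259 − 1)/(2·259) = (259 − 1)/2.
Hence E[X] = Σ_{i=1}^{259} (259 − i)/259 = 129 ≈ 129.0000.

E[X] = 129 = 129.0000.


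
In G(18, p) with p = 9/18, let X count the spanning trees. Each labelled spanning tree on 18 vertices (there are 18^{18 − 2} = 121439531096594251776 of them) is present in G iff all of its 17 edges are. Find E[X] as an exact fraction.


K_18 has 18^{18 − 2} = 121439531096594251776 labelled spanning trees.
For each such spanning tree H, let X_H = 1 if all 17 edges of H are present in G. Then P[X_H = 1] = p^{17} = (1/2)^{17} = 1/131072.
By linearity: E[X] = Σ_H E[X_H] = 121439531096594251776 · p^{17} = 121439531096594251776 · 1/131072 = 1853020188851841/2.
Numerically: E[X] ≈ 9.2651e+14.

E[X] = 121439531096594251776 · (1/2)^{17} = 1853020188851841/2 ≈ 9.2651e+14.


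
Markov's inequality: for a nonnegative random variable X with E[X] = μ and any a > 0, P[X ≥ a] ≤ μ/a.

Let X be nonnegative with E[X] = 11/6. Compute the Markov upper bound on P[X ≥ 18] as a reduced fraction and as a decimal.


μ = E[X] = 11/6, a = 18.
Markov: P[X ≥ 18] ≤ μ/a = (11/6)/18 = 11/108.
Numerically: ≈ 0.102.
(Since a = 18 > μ = 1.833, the bound 11/108 is < 1 and informative.)

P[X ≥ 18] ≤ 11/108 ≈ 0.102.


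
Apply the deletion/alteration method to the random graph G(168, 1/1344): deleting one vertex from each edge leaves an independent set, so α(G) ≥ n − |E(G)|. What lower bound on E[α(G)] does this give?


E[|E(G)|] = C(168, 2)·p = 14028 · (1/1344) = 167/16.
E[α(G)] ≥ n − E[|E(G)|] = 168 − 167/16 = 2521/16.
Numerically: ≈ 157.562.
(This is only a lower bound; the true E[α(G)] may be larger.)

E[α(G)] ≥ 2521/16 ≈ 157.562.


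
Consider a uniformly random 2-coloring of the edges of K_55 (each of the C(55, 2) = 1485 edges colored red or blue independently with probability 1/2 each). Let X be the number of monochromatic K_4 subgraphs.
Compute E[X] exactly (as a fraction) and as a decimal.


Let X = Σ_S X_S over the C(55, 4) = 341055 subsets S of size 4, where X_S = 1 if the K_4 on S is monochromatic.
For a fixed S, the K_4 on S has C(4, 2) = 6 edges. P[all 6 edges red] = (1/2)^6, and likewise for blue, so P[monochromatic] = 2·(1/2)^6 = 2^{1 − 6} = 1/32.
By linearity of expectation: E[X] = C(55, 4) · 2^{1 − 6} = 341055 · 1/32 = 341055/32.
Numerically: E[X] ≈ 10657.969.

E[X] = C(55,4)·2^(1−C(4,2)) = 341055/32 ≈ 10657.969.


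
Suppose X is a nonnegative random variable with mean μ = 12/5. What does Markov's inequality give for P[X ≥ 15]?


μ = E[X] = 12/5, a = 15.
Markov: P[X ≥ 15] ≤ μ/a = (12/5)/15 = 4/25.
Numerically: ≈ 0.16000.
(Since a = 15 > μ = 2.40000, the bound 4/25 is < 1 and informative.)

P[X ≥ 15] ≤ 4/25 ≈ 0.16000.


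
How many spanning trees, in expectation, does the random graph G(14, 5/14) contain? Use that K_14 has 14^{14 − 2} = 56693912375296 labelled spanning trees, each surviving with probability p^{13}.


K_14 has 14^{14 − 2} = 56693912375296 labelled spanning trees.
For each such spanning tree H, let X_H = 1 if all 13 edges of H are present in G. Then P[X_H = 1] = p^{13} = (5/14)^{13} = 1220703125/793714773254144.
Summing the indicators: E[X] = Σ_H E[X_H] = 56693912375296 · p^{13} = 56693912375296 · 1220703125/793714773254144 = 1220703125/14.
Numerically: E[X] ≈ 8.719e+07.

E[X] = 56693912375296 · (5/14)^{13} = 1220703125/14 ≈ 8.719e+07.


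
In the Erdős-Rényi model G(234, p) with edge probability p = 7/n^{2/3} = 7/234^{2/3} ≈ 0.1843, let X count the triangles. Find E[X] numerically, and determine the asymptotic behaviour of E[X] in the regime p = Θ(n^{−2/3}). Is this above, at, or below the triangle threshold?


Number of potential triangles: C(234, 3) = 2108184.
Each occurs with probability p³ ≈ (0.1843)³ ≈ 6.264154e-03.
By linearity: E[X] = C(234, 3)·p³ ≈ 2108184 · 6.264154e-03 ≈ 13205.9886.
Since α = 2/3 < 1, p = c/n^{2/3} ≫ 1/n is above the triangle threshold p ~ 1/n. Asymptotically E[X] ~ (c³/6)·n^{3(1−α)} = (7³/6)·n^{1} → ∞; triangles are abundant w.h.p.

E[X] ≈ 13205.9886; in regime p = Θ(1/n^{2/3}) E[X] diverges (above the triangle threshold p ~ 1/n).


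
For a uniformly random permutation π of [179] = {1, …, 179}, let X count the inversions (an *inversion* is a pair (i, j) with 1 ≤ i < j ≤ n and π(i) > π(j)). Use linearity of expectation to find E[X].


Write X = Σ X_I over the C(179, 2) = 15931 pairs i < j, with X_I the indicator of one inversion.
There are 15931 indicators.
For each fixed pair i < j, the values π(i) and π(j) are two distinct elements of {1, …, 179} in uniformly random order; by symmetry P[π(i) > π(j)] = 1/2.
By linearity: E[X] = 15931 · (1/2) = C(179, 2) · (1/2) = 15931/2 = 15931/2 ≈ 7965.500000.

E[X] = 15931/2 = 7965.500000.


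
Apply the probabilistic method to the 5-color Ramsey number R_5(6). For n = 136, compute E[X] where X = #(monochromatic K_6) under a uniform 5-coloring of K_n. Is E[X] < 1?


E[X] = C(136, 6) · 5^{1 − 15} = 7858539612 · 5^{−14} = 7858539612/6103515625.
As a reduced fraction: E[X] = 7858539612/6103515625 ≈ 1.287543.
Is E[X] < 1? NO.
Since E[X] ≥ 1, the first-moment bound is inconclusive at n = 136; it does NOT by itself certify R_5(6) > 136.

E[X] = 7858539612/6103515625 ≈ 1.287543; E[X] ≥ 1; first-moment method inconclusive here.


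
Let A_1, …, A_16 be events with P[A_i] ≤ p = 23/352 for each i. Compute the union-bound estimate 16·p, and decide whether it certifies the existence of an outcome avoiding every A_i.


Union bound: P[∪_{i=1}^{16} A_i] ≤ Σ_i P[A_i] ≤ 16·p = 16·(23/352) = 23/22.
Numerically: 23/22 ≈ 1.0455.
Is 23/22 < 1? NO.
Since the bound 23/22 is ≥ 1, the union bound is uninformative here; it does NOT by itself certify existence.

16·p = 23/22 ≈ 1.0455; existence NOT certified by the union bound.


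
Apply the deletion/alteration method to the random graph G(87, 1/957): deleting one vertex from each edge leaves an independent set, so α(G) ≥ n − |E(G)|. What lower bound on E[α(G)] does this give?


E[|E(G)|] = C(87, 2)·p = 3741 · (1/957) = 43/11.
E[α(G)] ≥ n − E[|E(G)|] = 87 − 43/11 = 914/11.
Numerically: ≈ 83.091.
(This is only a lower bound; the true E[α(G)] may be larger.)

E[α(G)] ≥ 914/11 ≈ 83.091.


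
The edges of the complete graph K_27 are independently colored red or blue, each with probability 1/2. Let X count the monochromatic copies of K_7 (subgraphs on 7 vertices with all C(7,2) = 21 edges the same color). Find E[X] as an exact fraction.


Let X = Σ_S X_S over the C(27, 7) = 888030 subsets S of size 7, where X_S = 1 if the K_7 on S is monochromatic.
For a fixed S, the K_7 on S has C(7, 2) = 21 edges. P[all 21 edges red] = (1/2)^21, and likewise for blue, so P[monochromatic] = 2·(1/2)^21 = 2^{1 − 21} = 1/1048576.
Summing: E[X] = C(27, 7) · 2^{1 − 21} = 888030 · 1/1048576 = 444015/524288.
Numerically: E[X] ≈ 0.847.

E[X] = C(27,7)·2^(1−C(7,2)) = 444015/524288 ≈ 0.847.


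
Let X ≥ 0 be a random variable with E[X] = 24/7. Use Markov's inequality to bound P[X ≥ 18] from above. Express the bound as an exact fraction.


μ = E[X] = 24/7, a = 18.
Markov: P[X ≥ 18] ≤ μ/a = (24/7)/18 = 4/21.
Numerically: ≈ 0.190.
(Since a = 18 > μ = 3.429, the bound 4/21 is < 1 and informative.)

P[X ≥ 18] ≤ 4/21 ≈ 0.190.
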